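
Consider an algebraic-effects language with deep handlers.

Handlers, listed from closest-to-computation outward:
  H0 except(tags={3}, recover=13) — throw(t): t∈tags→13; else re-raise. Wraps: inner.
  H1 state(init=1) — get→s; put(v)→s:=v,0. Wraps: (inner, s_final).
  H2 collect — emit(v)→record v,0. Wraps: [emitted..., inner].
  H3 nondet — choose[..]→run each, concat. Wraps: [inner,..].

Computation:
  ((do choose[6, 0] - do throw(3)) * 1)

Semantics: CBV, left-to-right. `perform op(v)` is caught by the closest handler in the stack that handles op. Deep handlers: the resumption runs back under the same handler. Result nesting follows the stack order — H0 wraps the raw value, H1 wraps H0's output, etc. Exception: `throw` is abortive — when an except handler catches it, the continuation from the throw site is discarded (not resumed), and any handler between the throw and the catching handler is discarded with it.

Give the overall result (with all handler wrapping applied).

Answer: [[(13, 1)], [(13, 1)]]

Step-by-step:
choose[6, 0] @ H3
  branch[0] choose=6:
    throw(3) @ H0 caught ⇒ 13
    H1 returns (13, 1)
    H2 returns [(13, 1)]
    H3 returns [[(13, 1)]]
  branch[1] choose=0:
    throw(3) @ H0 caught ⇒ 13
    H1 returns (13, 1)
    H2 returns [(13, 1)]
    H3 returns [[(13, 1)]]
= [[(13, 1)], [(13, 1)]]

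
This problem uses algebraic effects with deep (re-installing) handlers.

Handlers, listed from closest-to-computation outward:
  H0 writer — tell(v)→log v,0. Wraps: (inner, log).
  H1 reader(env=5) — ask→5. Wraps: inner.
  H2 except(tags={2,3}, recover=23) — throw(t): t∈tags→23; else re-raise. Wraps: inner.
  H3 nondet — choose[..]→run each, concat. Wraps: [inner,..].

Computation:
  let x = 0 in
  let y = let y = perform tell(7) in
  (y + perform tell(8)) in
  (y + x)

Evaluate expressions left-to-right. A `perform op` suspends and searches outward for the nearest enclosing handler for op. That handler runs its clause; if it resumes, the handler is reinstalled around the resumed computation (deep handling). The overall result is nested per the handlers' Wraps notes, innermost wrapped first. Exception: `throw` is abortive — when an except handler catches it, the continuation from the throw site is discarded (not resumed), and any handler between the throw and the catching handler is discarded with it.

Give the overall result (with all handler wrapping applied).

Step-by-step:
tell(7) @ H0 ⇒ log+=7
tell(8) @ H0 ⇒ log+=8
H0 returns (0, (7, 8))
H1 returns (0, (7, 8))
H2 returns (0, (7, 8))
H3 returns [(0, (7, 8))]
= [(0, (7, 8))]

Answer: [(0, (7, 8))]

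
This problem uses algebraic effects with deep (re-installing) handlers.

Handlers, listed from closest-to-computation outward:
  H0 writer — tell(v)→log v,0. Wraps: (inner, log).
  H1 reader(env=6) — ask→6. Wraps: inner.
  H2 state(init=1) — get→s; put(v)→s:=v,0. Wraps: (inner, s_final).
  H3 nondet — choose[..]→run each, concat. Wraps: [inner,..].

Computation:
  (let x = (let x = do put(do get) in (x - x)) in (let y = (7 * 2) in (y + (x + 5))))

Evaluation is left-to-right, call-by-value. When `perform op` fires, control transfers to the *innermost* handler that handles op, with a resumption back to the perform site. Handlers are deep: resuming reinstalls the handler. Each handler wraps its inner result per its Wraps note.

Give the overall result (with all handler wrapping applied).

Answer: [((19, ()), 1)]

Evaluation trace:
get @ H2 ⇒ 1
put(1) @ H2 ⇒ s:=1
H0 returns (19, ())
H1 returns (19, ())
H2 returns ((19, ()), 1)
H3 returns [((19, ()), 1)]
= [((19, ()), 1)]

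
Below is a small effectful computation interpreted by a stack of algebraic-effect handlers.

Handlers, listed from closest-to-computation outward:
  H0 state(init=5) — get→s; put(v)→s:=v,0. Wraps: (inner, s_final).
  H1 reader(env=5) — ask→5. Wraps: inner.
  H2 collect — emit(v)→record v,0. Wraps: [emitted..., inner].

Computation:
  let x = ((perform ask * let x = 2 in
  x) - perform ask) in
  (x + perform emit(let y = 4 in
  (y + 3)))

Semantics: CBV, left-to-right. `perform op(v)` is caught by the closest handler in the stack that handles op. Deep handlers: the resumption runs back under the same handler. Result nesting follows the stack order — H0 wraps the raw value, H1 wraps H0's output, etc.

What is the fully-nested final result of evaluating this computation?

Answer: [7, (5, 5)]

Working:
ask @ H1 ⇒ 5
ask @ H1 ⇒ 5
emit(7) @ H2 ⇒ out+=7
H0 returns (5, 5)
H1 returns (5, 5)
H2 returns [7, (5, 5)]
= [7, (5, 5)]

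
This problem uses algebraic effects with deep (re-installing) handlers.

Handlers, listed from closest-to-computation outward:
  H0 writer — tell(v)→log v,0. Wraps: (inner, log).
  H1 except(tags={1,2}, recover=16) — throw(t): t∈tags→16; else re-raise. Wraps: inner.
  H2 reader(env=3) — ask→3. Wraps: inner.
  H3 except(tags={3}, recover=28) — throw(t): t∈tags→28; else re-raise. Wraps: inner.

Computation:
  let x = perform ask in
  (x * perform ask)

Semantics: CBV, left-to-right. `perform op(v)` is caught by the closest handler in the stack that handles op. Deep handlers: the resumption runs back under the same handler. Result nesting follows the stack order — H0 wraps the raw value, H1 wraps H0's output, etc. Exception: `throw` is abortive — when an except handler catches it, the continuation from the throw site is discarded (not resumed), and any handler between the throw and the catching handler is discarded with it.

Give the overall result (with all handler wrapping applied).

Evaluation trace:
ask @ H2 ⇒ 3
ask @ H2 ⇒ 3
H0 returns (9, ())
H1 returns (9, ())
H2 returns (9, ())
H3 returns (9, ())
= (9, ())

Answer: (9, ())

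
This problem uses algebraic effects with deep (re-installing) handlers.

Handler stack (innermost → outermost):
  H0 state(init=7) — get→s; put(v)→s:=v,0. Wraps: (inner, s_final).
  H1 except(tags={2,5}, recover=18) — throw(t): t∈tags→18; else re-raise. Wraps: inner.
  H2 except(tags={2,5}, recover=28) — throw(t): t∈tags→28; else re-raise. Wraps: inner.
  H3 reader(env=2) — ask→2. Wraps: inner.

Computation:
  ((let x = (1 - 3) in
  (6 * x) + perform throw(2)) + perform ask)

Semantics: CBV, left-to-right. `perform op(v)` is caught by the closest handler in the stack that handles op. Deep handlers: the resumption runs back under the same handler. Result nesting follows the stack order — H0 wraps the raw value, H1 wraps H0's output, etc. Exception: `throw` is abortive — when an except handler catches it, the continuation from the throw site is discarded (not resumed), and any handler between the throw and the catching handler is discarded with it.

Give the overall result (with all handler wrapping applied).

Answer: 18

Step-by-step:
throw(2) @ H1 caught ⇒ 18
H2 returns 18
H3 returns 18
= 18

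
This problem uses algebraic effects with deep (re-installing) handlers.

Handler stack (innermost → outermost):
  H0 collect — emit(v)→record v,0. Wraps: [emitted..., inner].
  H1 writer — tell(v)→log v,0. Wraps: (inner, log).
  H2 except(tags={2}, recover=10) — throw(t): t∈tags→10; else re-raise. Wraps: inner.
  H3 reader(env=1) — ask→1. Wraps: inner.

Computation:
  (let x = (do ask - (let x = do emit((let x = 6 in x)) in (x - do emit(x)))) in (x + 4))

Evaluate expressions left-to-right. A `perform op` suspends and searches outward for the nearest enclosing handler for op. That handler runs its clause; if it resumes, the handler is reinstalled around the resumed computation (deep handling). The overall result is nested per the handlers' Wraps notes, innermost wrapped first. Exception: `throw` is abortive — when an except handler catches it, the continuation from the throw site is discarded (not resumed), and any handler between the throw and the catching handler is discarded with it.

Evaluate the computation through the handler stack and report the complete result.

Evaluation trace:
ask @ H3 ⇒ 1
emit(6) @ H0 ⇒ out+=6
emit(0) @ H0 ⇒ out+=0
H0 returns [6, 0, 5]
H1 returns ([6, 0, 5], ())
H2 returns ([6, 0, 5], ())
H3 returns ([6, 0, 5], ())
= ([6, 0, 5], ())

Answer: ([6, 0, 5], ())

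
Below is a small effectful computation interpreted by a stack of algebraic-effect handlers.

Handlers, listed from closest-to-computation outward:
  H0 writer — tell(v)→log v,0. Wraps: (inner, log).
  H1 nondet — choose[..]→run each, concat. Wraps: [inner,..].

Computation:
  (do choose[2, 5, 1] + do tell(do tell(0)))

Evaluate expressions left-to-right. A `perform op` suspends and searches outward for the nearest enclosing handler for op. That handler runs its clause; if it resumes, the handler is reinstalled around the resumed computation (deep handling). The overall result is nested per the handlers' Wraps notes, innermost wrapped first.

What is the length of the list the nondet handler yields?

Answer: 3

Step-by-step:
choose[2, 5, 1] @ H1
  branch[0] choose=2:
    tell(0) @ H0 ⇒ log+=0
    tell(0) @ H0 ⇒ log+=0
    H0 returns (2, (0, 0))
    H1 returns [(2, (0, 0))]
  branch[1] choose=5:
    tell(0) @ H0 ⇒ log+=0
    tell(0) @ H0 ⇒ log+=0
    H0 returns (5, (0, 0))
    H1 returns [(5, (0, 0))]
  branch[2] choose=1:
    tell(0) @ H0 ⇒ log+=0
    tell(0) @ H0 ⇒ log+=0
    H0 returns (1, (0, 0))
    H1 returns [(1, (0, 0))]
= [(2, (0, 0)), (5, (0, 0)), (1, (0, 0))]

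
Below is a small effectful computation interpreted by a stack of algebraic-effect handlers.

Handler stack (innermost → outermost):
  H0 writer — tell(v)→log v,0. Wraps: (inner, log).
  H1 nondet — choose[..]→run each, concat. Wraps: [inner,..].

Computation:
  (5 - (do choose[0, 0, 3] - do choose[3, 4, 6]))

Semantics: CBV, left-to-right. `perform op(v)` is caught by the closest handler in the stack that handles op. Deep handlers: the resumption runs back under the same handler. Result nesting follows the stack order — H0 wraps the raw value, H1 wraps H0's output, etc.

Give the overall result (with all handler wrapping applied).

Answer: [(8, ()), (9, ()), (11, ()), (8, ()), (9, ()), (11, ()), (5, ()), (6, ()), (8, ())]

Step-by-step:
choose[0, 0, 3] @ H1
  branch[0] choose=0:
    choose[3, 4, 6] @ H1
      branch[0] choose=3:
        H0 returns (8, ())
        H1 returns [(8, ())]
      branch[1] choose=4:
        H0 returns (9, ())
        H1 returns [(9, ())]
      branch[2] choose=6:
        H0 returns (11, ())
        H1 returns [(11, ())]
  branch[1] choose=0:
    choose[3, 4, 6] @ H1
      branch[0] choose=3:
        H0 returns (8, ())
        H1 returns [(8, ())]
      branch[1] choose=4:
        H0 returns (9, ())
        H1 returns [(9, ())]
      branch[2] choose=6:
        H0 returns (11, ())
        H1 returns [(11, ())]
  branch[2] choose=3:
    choose[3, 4, 6] @ H1
      branch[0] choose=3:
        H0 returns (5, ())
        H1 returns [(5, ())]
      branch[1] choose=4:
        H0 returns (6, ())
        H1 returns [(6, ())]
      branch[2] choose=6:
        H0 returns (8, ())
        H1 returns [(8, ())]
= [(8, ()), (9, ()), (11, ()), (8, ()), (9, ()), (11, ()), (5, ()), (6, ()), (8, ())]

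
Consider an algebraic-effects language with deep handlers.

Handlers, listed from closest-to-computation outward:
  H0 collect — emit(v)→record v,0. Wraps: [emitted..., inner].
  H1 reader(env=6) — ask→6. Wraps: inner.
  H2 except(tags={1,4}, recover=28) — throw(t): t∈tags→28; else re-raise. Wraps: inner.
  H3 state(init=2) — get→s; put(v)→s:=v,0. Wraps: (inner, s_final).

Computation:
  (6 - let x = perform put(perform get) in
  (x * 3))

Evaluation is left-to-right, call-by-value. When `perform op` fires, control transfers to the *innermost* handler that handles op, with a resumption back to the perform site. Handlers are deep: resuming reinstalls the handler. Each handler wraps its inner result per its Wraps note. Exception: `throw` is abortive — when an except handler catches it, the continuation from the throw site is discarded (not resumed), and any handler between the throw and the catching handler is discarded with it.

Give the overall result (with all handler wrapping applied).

Answer: ([6], 2)

Step-by-step:
get @ H3 ⇒ 2
put(2) @ H3 ⇒ s:=2
H0 returns [6]
H1 returns [6]
H2 returns [6]
H3 returns ([6], 2)
= ([6], 2)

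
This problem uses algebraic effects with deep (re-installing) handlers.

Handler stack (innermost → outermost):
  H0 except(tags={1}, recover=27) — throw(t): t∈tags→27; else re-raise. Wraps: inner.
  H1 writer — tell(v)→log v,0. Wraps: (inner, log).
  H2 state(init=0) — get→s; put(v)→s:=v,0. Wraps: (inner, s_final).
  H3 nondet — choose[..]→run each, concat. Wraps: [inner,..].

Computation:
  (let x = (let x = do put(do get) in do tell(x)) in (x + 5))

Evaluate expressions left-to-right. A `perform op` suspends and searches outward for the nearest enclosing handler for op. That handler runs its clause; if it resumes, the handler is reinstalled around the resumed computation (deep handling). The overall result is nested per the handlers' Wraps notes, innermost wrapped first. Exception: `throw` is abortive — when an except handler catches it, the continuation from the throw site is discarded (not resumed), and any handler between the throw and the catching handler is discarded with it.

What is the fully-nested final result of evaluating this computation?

Working:
get @ H2 ⇒ 0
put(0) @ H2 ⇒ s:=0
tell(0) @ H1 ⇒ log+=0
H0 returns 5
H1 returns (5, (0))
H2 returns ((5, (0)), 0)
H3 returns [((5, (0)), 0)]
= [((5, (0)), 0)]

Answer: [((5, (0)), 0)]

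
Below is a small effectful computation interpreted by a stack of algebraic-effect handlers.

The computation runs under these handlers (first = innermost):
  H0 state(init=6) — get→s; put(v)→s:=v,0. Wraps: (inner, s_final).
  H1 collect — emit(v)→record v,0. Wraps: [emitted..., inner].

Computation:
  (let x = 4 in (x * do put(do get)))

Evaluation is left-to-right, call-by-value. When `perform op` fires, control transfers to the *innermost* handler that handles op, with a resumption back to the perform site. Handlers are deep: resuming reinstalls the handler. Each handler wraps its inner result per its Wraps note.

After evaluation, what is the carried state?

Evaluation trace:
get @ H0 ⇒ 6
put(6) @ H0 ⇒ s:=6
H0 returns (0, 6)
H1 returns [(0, 6)]
= [(0, 6)]

Answer: 6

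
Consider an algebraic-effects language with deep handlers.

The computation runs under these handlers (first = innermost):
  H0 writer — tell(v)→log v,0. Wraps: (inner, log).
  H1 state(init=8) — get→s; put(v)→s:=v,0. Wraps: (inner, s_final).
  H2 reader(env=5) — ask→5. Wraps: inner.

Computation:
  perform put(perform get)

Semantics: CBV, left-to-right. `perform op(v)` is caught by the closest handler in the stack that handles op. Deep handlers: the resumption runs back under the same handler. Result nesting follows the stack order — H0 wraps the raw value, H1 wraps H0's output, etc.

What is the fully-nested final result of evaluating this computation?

Working:
get @ H1 ⇒ 8
put(8) @ H1 ⇒ s:=8
H0 returns (0, ())
H1 returns ((0, ()), 8)
H2 returns ((0, ()), 8)
= ((0, ()), 8)

Answer: ((0, ()), 8)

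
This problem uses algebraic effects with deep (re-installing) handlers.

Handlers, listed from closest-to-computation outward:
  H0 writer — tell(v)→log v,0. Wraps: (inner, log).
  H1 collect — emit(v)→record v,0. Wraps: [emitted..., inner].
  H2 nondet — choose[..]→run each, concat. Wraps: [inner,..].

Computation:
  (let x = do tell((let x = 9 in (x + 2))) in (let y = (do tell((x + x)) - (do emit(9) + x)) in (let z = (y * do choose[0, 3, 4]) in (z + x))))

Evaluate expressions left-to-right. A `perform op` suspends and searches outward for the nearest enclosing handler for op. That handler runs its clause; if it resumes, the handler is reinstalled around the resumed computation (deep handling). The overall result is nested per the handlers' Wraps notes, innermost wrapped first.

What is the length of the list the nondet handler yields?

Working:
tell(11) @ H0 ⇒ log+=11
tell(0) @ H0 ⇒ log+=0
emit(9) @ H1 ⇒ out+=9
choose[0, 3, 4] @ H2
  branch[0] choose=0:
    H0 returns (0, (11, 0))
    H1 returns [9, (0, (11, 0))]
    H2 returns [[9, (0, (11, 0))]]
  branch[1] choose=3:
    H0 returns (0, (11, 0))
    H1 returns [9, (0, (11, 0))]
    H2 returns [[9, (0, (11, 0))]]
  branch[2] choose=4:
    H0 returns (0, (11, 0))
    H1 returns [9, (0, (11, 0))]
    H2 returns [[9, (0, (11, 0))]]
= [[9, (0, (11, 0))], [9, (0, (11, 0))], [9, (0, (11, 0))]]

Answer: 3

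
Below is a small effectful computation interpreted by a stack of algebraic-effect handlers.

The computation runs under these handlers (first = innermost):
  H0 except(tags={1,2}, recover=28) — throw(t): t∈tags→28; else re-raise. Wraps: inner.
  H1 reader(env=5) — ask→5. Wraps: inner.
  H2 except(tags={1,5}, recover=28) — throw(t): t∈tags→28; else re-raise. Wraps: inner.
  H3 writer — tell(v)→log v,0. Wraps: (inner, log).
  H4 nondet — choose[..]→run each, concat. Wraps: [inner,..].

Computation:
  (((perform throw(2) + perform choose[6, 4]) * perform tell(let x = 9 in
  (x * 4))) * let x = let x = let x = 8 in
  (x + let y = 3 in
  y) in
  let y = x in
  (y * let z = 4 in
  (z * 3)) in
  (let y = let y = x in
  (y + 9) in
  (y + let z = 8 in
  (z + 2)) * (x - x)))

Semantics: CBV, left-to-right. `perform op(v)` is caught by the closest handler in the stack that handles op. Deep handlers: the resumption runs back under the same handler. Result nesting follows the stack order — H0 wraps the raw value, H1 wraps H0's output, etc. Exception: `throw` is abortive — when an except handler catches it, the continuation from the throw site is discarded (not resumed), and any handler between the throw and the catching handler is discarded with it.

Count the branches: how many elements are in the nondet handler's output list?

Evaluation trace:
throw(2) @ H0 caught ⇒ 28
H1 returns 28
H2 returns 28
H3 returns (28, ())
H4 returns [(28, ())]
= [(28, ())]

Answer: 1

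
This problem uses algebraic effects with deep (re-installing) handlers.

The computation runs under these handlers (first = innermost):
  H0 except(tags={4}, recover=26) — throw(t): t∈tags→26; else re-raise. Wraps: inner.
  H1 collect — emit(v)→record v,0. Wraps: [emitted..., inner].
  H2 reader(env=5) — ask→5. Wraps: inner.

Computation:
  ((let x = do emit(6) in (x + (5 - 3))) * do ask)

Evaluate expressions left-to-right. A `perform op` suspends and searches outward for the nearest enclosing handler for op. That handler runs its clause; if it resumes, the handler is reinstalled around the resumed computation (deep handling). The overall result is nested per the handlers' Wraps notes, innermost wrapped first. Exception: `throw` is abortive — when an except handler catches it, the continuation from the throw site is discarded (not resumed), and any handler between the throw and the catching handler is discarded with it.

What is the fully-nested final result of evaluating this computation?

Answer: [6, 10]

Step-by-step:
emit(6) @ H1 ⇒ out+=6
ask @ H2 ⇒ 5
H0 returns 10
H1 returns [6, 10]
H2 returns [6, 10]
= [6, 10]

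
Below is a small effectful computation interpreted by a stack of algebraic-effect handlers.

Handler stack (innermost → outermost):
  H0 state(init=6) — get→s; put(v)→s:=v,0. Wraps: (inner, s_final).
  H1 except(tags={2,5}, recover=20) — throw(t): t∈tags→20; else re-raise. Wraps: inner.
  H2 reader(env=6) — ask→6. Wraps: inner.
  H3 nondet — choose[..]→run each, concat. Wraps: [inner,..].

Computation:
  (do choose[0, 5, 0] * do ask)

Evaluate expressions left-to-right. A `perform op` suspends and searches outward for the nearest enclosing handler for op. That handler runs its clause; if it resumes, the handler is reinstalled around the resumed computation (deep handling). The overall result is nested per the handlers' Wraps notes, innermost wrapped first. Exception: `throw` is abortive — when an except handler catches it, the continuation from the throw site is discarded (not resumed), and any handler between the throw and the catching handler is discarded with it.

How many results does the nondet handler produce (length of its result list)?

Step-by-step:
choose[0, 5, 0] @ H3
  branch[0] choose=0:
    ask @ H2 ⇒ 6
    H0 returns (0, 6)
    H1 returns (0, 6)
    H2 returns (0, 6)
    H3 returns [(0, 6)]
  branch[1] choose=5:
    ask @ H2 ⇒ 6
    H0 returns (30, 6)
    H1 returns (30, 6)
    H2 returns (30, 6)
    H3 returns [(30, 6)]
  branch[2] choose=0:
    ask @ H2 ⇒ 6
    H0 returns (0, 6)
    H1 returns (0, 6)
    H2 returns (0, 6)
    H3 returns [(0, 6)]
= [(0, 6), (30, 6), (0, 6)]

Answer: 3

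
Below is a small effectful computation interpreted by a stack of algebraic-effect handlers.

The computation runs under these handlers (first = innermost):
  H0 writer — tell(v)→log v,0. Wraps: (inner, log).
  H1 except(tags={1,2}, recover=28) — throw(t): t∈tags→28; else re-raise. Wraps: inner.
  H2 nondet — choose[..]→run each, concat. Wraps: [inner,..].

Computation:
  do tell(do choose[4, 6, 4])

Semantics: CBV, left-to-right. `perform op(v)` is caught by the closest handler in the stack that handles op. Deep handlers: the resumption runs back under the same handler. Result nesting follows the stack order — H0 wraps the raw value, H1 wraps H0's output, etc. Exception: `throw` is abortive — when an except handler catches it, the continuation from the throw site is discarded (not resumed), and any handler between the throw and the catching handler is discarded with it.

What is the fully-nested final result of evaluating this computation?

Evaluation trace:
choose[4, 6, 4] @ H2
  branch[0] choose=4:
    tell(4) @ H0 ⇒ log+=4
    H0 returns (0, (4))
    H1 returns (0, (4))
    H2 returns [(0, (4))]
  branch[1] choose=6:
    tell(6) @ H0 ⇒ log+=6
    H0 returns (0, (6))
    H1 returns (0, (6))
    H2 returns [(0, (6))]
  branch[2] choose=4:
    tell(4) @ H0 ⇒ log+=4
    H0 returns (0, (4))
    H1 returns (0, (4))
    H2 returns [(0, (4))]
= [(0, (4)), (0, (6)), (0, (4))]

Answer: [(0, (4)), (0, (6)), (0, (4))]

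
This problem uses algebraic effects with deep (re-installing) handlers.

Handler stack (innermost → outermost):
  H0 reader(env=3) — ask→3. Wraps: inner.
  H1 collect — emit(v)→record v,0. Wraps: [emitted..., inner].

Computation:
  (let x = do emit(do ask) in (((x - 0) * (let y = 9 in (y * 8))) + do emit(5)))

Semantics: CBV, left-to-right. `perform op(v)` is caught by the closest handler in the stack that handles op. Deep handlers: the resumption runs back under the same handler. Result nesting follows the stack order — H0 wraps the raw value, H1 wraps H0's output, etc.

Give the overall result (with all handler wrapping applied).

Evaluation trace:
ask @ H0 ⇒ 3
emit(3) @ H1 ⇒ out+=3
emit(5) @ H1 ⇒ out+=5
H0 returns 0
H1 returns [3, 5, 0]
= [3, 5, 0]

Answer: [3, 5, 0]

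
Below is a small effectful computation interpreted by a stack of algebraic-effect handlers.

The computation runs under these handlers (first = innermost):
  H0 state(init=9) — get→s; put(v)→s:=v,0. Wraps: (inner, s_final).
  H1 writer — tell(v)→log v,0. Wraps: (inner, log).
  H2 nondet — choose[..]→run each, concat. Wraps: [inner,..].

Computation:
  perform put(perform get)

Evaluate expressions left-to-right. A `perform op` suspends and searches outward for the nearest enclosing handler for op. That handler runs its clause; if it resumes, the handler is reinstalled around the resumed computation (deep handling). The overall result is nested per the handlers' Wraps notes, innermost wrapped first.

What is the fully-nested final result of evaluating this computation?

Answer: [((0, 9), ())]

Step-by-step:
get @ H0 ⇒ 9
put(9) @ H0 ⇒ s:=9
H0 returns (0, 9)
H1 returns ((0, 9), ())
H2 returns [((0, 9), ())]
= [((0, 9), ())]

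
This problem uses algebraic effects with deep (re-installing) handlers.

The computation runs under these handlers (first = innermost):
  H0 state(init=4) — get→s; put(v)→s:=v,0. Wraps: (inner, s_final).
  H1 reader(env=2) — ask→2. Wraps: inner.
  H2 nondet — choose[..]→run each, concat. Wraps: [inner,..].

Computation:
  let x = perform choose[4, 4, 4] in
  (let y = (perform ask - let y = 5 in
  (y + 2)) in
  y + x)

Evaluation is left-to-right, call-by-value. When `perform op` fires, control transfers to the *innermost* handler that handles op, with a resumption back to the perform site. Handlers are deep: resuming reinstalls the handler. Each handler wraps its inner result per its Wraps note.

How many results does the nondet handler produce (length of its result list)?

Answer: 3

Evaluation trace:
choose[4, 4, 4] @ H2
  branch[0] choose=4:
    ask @ H1 ⇒ 2
    H0 returns (-1, 4)
    H1 returns (-1, 4)
    H2 returns [(-1, 4)]
  branch[1] choose=4:
    ask @ H1 ⇒ 2
    H0 returns (-1, 4)
    H1 returns (-1, 4)
    H2 returns [(-1, 4)]
  branch[2] choose=4:
    ask @ H1 ⇒ 2
    H0 returns (-1, 4)
    H1 returns (-1, 4)
    H2 returns [(-1, 4)]
= [(-1, 4), (-1, 4), (-1, 4)]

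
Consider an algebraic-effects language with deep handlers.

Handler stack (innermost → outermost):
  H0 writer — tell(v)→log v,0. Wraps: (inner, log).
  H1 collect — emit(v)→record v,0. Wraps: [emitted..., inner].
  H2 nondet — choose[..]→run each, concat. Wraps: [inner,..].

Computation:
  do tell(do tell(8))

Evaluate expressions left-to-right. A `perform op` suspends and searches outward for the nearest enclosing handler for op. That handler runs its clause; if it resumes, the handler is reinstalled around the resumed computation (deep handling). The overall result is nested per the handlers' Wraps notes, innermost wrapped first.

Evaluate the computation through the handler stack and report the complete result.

Answer: [[(0, (8, 0))]]

Working:
tell(8) @ H0 ⇒ log+=8
tell(0) @ H0 ⇒ log+=0
H0 returns (0, (8, 0))
H1 returns [(0, (8, 0))]
H2 returns [[(0, (8, 0))]]
= [[(0, (8, 0))]]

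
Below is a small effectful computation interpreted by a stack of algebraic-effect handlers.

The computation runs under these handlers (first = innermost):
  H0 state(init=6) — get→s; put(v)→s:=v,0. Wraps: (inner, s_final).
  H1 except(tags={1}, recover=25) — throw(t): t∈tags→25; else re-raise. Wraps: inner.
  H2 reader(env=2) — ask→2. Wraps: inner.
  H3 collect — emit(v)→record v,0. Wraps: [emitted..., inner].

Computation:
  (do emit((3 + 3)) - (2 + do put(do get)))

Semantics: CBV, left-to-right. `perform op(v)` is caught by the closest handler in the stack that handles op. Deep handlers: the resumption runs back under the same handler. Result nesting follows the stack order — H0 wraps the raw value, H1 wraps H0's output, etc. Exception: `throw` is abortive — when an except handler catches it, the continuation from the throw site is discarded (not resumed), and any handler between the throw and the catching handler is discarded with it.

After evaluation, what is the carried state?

Answer: 6

Step-by-step:
emit(6) @ H3 ⇒ out+=6
get @ H0 ⇒ 6
put(6) @ H0 ⇒ s:=6
H0 returns (-2, 6)
H1 returns (-2, 6)
H2 returns (-2, 6)
H3 returns [6, (-2, 6)]
= [6, (-2, 6)]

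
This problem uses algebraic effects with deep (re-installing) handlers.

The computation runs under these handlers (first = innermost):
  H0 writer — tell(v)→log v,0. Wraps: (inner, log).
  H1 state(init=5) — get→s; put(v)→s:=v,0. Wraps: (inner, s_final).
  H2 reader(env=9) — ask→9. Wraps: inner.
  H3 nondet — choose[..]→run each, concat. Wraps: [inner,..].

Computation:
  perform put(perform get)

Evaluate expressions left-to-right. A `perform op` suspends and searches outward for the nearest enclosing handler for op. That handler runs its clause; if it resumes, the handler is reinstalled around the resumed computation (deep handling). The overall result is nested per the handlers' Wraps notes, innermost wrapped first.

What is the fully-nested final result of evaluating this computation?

Answer: [((0, ()), 5)]

Evaluation trace:
get @ H1 ⇒ 5
put(5) @ H1 ⇒ s:=5
H0 returns (0, ())
H1 returns ((0, ()), 5)
H2 returns ((0, ()), 5)
H3 returns [((0, ()), 5)]
= [((0, ()), 5)]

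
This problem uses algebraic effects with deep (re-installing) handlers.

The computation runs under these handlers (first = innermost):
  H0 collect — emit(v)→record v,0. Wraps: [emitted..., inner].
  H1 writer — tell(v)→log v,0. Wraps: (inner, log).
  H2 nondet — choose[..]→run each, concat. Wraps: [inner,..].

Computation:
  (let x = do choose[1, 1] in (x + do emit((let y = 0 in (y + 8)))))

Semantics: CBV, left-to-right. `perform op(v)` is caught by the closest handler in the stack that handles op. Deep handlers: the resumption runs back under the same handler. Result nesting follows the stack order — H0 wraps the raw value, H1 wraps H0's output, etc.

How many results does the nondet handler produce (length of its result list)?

Answer: 2

Working:
choose[1, 1] @ H2
  branch[0] choose=1:
    emit(8) @ H0 ⇒ out+=8
    H0 returns [8, 1]
    H1 returns ([8, 1], ())
    H2 returns [([8, 1], ())]
  branch[1] choose=1:
    emit(8) @ H0 ⇒ out+=8
    H0 returns [8, 1]
    H1 returns ([8, 1], ())
    H2 returns [([8, 1], ())]
= [([8, 1], ()), ([8, 1], ())]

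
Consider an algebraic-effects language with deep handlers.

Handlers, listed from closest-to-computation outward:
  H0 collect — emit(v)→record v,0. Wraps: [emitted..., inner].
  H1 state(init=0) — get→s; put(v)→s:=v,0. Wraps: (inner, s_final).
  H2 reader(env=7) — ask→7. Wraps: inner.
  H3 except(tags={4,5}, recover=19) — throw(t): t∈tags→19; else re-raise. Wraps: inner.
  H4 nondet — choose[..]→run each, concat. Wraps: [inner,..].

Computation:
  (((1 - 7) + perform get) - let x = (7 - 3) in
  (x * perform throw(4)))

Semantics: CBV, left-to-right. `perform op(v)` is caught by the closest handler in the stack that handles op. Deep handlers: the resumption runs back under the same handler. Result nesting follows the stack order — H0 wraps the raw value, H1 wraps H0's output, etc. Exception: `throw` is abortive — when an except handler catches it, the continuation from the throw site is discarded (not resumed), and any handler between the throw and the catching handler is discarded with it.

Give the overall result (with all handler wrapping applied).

Answer: [19]

Step-by-step:
get @ H1 ⇒ 0
throw(4) @ H3 caught ⇒ 19
H4 returns [19]
= [19]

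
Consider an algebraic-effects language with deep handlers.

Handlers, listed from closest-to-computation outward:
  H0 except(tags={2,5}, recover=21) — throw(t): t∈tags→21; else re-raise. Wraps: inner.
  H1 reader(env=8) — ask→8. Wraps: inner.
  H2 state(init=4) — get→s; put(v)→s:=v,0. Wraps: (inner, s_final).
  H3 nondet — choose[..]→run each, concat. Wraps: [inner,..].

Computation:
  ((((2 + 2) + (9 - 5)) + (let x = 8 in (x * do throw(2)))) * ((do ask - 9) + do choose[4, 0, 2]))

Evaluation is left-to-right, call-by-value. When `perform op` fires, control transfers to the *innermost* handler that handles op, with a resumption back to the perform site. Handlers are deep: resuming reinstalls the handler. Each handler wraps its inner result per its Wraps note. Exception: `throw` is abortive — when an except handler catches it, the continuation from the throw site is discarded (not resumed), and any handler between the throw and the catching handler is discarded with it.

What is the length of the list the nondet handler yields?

Step-by-step:
throw(2) @ H0 caught ⇒ 21
H1 returns 21
H2 returns (21, 4)
H3 returns [(21, 4)]
= [(21, 4)]

Answer: 1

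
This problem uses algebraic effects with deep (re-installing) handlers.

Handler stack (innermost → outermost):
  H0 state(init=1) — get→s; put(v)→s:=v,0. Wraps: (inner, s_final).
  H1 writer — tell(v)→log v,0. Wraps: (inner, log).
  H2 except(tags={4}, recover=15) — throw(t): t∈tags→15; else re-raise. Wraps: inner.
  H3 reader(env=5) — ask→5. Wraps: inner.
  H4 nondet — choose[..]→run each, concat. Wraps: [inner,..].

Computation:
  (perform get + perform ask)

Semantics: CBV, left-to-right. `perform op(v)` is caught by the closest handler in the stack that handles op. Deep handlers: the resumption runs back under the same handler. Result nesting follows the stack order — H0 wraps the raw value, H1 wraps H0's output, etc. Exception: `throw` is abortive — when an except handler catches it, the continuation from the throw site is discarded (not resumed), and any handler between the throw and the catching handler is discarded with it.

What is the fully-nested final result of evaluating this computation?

Answer: [((6, 1), ())]

Evaluation trace:
get @ H0 ⇒ 1
ask @ H3 ⇒ 5
H0 returns (6, 1)
H1 returns ((6, 1), ())
H2 returns ((6, 1), ())
H3 returns ((6, 1), ())
H4 returns [((6, 1), ())]
= [((6, 1), ())]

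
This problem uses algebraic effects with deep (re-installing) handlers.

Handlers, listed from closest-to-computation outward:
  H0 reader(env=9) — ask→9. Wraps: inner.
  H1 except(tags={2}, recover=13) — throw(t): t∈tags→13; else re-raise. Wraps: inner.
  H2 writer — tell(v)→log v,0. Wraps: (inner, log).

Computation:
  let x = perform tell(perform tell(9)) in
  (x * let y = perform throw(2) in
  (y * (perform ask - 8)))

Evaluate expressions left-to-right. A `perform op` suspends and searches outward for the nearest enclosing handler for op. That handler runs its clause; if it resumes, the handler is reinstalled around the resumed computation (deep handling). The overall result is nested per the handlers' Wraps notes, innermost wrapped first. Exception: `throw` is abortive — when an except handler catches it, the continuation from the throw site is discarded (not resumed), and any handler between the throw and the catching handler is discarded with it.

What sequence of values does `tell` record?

Evaluation trace:
tell(9) @ H2 ⇒ log+=9
tell(0) @ H2 ⇒ log+=0
throw(2) @ H1 caught ⇒ 13
H2 returns (13, (9, 0))
= (13, (9, 0))

Answer: (9, 0)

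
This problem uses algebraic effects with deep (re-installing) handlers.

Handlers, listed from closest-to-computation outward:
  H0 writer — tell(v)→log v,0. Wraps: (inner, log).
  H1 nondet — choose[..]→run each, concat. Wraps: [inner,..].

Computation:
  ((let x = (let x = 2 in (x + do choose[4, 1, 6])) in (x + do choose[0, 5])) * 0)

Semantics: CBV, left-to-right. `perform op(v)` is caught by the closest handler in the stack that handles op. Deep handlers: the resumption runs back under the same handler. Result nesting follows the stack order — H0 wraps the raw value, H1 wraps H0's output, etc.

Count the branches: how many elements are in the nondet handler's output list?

Evaluation trace:
choose[4, 1, 6] @ H1
  branch[0] choose=4:
    choose[0, 5] @ H1
      branch[0] choose=0:
        H0 returns (0, ())
        H1 returns [(0, ())]
      branch[1] choose=5:
        H0 returns (0, ())
        H1 returns [(0, ())]
  branch[1] choose=1:
    choose[0, 5] @ H1
      branch[0] choose=0:
        H0 returns (0, ())
        H1 returns [(0, ())]
      branch[1] choose=5:
        H0 returns (0, ())
        H1 returns [(0, ())]
  branch[2] choose=6:
    choose[0, 5] @ H1
      branch[0] choose=0:
        H0 returns (0, ())
        H1 returns [(0, ())]
      branch[1] choose=5:
        H0 returns (0, ())
        H1 returns [(0, ())]
= [(0, ()), (0, ()), (0, ()), (0, ()), (0, ()), (0, ())]

Answer: 6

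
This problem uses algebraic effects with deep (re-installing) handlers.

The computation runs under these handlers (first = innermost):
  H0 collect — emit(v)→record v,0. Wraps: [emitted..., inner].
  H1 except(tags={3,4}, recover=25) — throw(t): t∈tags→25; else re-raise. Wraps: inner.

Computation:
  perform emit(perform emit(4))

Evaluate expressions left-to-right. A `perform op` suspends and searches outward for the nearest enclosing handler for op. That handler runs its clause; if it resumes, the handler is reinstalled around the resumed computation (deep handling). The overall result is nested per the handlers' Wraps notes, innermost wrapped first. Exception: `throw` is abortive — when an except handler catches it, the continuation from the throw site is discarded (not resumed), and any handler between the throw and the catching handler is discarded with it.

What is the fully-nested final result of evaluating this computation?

Answer: [4, 0, 0]

Working:
emit(4) @ H0 ⇒ out+=4
emit(0) @ H0 ⇒ out+=0
H0 returns [4, 0, 0]
H1 returns [4, 0, 0]
= [4, 0, 0]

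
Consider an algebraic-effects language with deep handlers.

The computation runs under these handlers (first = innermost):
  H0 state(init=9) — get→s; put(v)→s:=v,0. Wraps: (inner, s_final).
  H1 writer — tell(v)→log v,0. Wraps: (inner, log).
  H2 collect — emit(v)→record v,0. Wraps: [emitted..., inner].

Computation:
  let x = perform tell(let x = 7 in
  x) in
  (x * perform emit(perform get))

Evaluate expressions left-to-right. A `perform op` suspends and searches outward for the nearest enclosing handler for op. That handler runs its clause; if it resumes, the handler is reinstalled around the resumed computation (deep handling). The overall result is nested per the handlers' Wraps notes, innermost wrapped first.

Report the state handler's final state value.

Answer: 9

Working:
tell(7) @ H1 ⇒ log+=7
get @ H0 ⇒ 9
emit(9) @ H2 ⇒ out+=9
H0 returns (0, 9)
H1 returns ((0, 9), (7))
H2 returns [9, ((0, 9), (7))]
= [9, ((0, 9), (7))]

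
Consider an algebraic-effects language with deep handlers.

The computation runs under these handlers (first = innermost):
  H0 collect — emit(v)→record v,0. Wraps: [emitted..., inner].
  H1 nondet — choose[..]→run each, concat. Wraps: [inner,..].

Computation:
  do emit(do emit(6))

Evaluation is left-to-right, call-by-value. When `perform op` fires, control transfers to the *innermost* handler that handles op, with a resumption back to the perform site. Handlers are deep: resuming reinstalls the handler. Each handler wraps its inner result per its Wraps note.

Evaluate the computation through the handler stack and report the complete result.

Working:
emit(6) @ H0 ⇒ out+=6
emit(0) @ H0 ⇒ out+=0
H0 returns [6, 0, 0]
H1 returns [[6, 0, 0]]
= [[6, 0, 0]]

Answer: [[6, 0, 0]]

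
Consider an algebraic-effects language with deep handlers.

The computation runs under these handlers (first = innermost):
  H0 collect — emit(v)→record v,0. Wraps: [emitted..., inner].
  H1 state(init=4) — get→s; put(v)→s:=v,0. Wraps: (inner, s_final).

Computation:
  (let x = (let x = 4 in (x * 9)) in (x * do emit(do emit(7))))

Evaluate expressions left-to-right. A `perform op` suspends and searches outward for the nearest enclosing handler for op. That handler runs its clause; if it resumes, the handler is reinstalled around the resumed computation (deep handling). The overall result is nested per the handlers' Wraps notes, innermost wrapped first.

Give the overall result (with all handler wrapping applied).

Evaluation trace:
emit(7) @ H0 ⇒ out+=7
emit(0) @ H0 ⇒ out+=0
H0 returns [7, 0, 0]
H1 returns ([7, 0, 0], 4)
= ([7, 0, 0], 4)

Answer: ([7, 0, 0], 4)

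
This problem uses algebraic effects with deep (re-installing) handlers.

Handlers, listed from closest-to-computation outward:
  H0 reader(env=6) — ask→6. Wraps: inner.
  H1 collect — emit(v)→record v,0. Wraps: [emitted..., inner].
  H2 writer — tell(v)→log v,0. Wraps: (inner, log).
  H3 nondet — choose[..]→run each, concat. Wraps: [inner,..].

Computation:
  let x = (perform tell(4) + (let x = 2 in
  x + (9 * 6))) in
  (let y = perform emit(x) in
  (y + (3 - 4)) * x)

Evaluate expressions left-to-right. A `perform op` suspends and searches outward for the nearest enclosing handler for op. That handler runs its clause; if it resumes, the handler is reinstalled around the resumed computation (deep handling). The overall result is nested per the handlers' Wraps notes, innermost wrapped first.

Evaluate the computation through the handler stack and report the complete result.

Working:
tell(4) @ H2 ⇒ log+=4
emit(56) @ H1 ⇒ out+=56
H0 returns -56
H1 returns [56, -56]
H2 returns ([56, -56], (4))
H3 returns [([56, -56], (4))]
= [([56, -56], (4))]

Answer: [([56, -56], (4))]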